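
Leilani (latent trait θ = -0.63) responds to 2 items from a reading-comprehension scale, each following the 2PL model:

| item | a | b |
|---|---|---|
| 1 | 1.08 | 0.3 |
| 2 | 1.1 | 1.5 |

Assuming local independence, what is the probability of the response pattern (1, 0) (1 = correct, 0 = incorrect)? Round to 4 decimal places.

P(θ) = 1 / (1 + exp(−a(θ − b)))
P_1 = 1/(1+e^{1.0044}) = 0.2681
P_2 = 1/(1+e^{2.3430}) = 0.0876
L = P_1 × (1−P_2) = 0.2681 × 0.9124 = 0.24459

0.2446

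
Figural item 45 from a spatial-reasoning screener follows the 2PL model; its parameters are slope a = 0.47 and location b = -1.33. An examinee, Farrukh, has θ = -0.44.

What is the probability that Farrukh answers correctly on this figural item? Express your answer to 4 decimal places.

0.6031

P(θ) = 1 / (1 + exp(−a(θ − b)))
Exponent: 0.47 × (-0.44 − (-1.33)) = 0.4183
1/(1 + e^{-0.4183}) = 0.6031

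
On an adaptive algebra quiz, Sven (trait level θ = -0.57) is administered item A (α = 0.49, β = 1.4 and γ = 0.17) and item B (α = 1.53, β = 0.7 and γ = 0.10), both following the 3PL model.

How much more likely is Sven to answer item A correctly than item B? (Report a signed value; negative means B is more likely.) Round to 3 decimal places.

P(θ) = γ + (1 − γ) · 1 / (1 + exp(−α(θ − β)))
P_A = 0.3989
P_B = 0.2128
P_A − P_B = 0.1862

0.186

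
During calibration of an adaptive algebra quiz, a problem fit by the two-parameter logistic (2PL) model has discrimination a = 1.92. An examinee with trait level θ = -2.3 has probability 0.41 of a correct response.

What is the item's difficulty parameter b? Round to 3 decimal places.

-2.110

P(θ) = 1 / (1 + exp(−a(θ − b)))
logit(0.41) = ln(0.41/0.59) = -0.3640
b = θ − logit/(a) = -2.3 − (-0.3640)/1.9200 = -2.1104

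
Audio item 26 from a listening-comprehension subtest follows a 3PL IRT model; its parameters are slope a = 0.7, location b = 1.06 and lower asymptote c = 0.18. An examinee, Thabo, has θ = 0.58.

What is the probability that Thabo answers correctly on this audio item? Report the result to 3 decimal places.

0.522

P(θ) = c + (1 − c) · 1 / (1 + exp(−a(θ − b)))
Exponent: 0.7 × (0.58 − 1.06) = -0.3360
1/(1 + e^{0.3360}) = 0.4168
P = 0.18 + 0.82 × 0.4168 = 0.5218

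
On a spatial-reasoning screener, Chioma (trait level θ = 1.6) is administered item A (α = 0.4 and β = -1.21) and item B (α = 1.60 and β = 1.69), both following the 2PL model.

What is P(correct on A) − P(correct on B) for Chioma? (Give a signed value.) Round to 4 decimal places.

0.2907

P(θ) = 1 / (1 + exp(−α(θ − β)))
P_A = 0.7547
P_B = 0.4641
P_A − P_B = 0.2907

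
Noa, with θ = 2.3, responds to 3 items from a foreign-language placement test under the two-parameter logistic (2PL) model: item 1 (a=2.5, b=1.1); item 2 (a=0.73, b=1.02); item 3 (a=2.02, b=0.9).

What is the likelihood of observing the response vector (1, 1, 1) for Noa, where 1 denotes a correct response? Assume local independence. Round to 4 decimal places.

P(θ) = 1 / (1 + exp(−a(θ − b)))
P_1 = 1/(1+e^{-3.0000}) = 0.9526
P_2 = 1/(1+e^{-0.9344}) = 0.7180
P_3 = 1/(1+e^{-2.8280}) = 0.9442
L = P_1 × P_2 × P_3 = 0.9526 × 0.7180 × 0.9442 = 0.64573

0.6457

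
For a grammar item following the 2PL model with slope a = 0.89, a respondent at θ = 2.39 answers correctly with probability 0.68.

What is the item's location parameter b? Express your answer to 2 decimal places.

P(θ) = 1 / (1 + exp(−a(θ − b)))
logit(0.68) = ln(0.68/0.32) = 0.7538
b = θ − logit/(a) = 2.39 − 0.7538/0.8900 = 1.5431

1.54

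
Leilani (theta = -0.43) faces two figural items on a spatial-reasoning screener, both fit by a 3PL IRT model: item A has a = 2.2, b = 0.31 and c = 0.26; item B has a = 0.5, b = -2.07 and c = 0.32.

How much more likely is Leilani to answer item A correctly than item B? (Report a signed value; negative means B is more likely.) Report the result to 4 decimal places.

P(theta) = c + (1 − c) · 1 / (1 + exp(−a(theta − b)))
P_A = 0.3814
P_B = 0.7921
P_A − P_B = -0.4106

-0.4106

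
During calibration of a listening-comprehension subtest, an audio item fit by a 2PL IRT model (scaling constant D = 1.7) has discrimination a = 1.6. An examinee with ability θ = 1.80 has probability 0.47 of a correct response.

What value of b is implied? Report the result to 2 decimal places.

1.84

P(θ) = 1 / (1 + exp(−D·a(θ − b)))
logit(0.47) = ln(0.47/0.53) = -0.1201
b = θ − logit/(1.7·a) = 1.80 − (-0.1201)/2.7200 = 1.8442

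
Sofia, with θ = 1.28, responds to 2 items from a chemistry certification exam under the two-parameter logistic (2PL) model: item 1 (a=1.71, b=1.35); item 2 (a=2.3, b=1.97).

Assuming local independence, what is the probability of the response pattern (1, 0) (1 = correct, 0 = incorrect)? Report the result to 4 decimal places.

0.3903

P(θ) = 1 / (1 + exp(−a(θ − b)))
P_1 = 1/(1+e^{0.1197}) = 0.4701
P_2 = 1/(1+e^{1.5870}) = 0.1698
L = P_1 × (1−P_2) = 0.4701 × 0.8302 = 0.39028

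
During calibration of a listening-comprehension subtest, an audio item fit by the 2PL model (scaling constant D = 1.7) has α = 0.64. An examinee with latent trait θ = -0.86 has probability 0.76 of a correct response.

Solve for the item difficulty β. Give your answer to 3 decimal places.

P(θ) = 1 / (1 + exp(−D·α(θ − β)))
logit(0.76) = ln(0.76/0.24) = 1.1527
β = θ − logit/(1.7·α) = -0.86 − 1.1527/1.0880 = -1.9194

-1.919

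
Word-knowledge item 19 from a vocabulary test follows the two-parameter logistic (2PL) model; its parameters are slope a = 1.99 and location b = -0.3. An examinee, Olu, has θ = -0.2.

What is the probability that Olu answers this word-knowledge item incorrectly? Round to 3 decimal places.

P(θ) = 1 / (1 + exp(−a(θ − b)))
Exponent: 1.99 × (-0.2 − (-0.3)) = 0.1990
1/(1 + e^{-0.1990}) = 0.5496
P(incorrect) = 1 − 0.5496 = 0.4504

0.450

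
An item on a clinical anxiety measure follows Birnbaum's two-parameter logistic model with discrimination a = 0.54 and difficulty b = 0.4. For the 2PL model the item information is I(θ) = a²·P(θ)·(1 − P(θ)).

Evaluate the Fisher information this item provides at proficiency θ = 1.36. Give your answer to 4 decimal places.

0.0682

P = 1/(1+e^{-0.5184}) = 0.6268
P(1−P) = 0.6268 × 0.3732 = 0.2339
I = a² × P(1−P) = 0.54² × 0.2339 = 0.06821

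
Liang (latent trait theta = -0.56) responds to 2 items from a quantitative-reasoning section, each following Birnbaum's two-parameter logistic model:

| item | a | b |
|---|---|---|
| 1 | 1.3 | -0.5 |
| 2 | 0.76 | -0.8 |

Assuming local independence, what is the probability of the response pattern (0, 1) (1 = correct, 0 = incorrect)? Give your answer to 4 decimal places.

0.2834

P(theta) = 1 / (1 + exp(−a(theta − b)))
P_1 = 1/(1+e^{0.0780}) = 0.4805
P_2 = 1/(1+e^{-0.1824}) = 0.5455
L = (1−P_1) × P_2 = 0.5195 × 0.5455 = 0.28337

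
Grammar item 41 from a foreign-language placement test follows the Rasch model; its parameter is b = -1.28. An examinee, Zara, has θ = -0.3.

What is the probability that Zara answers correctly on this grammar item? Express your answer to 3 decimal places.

0.727

P(θ) = 1 / (1 + exp(−(θ − b)))
Exponent: (-0.3 − (-1.28)) = 0.9800
1/(1 + e^{-0.9800}) = 0.7271
P = 0.7271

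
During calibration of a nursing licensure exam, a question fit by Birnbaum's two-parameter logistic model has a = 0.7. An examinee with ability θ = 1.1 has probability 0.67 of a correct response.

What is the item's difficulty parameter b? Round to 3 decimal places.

0.088

P(θ) = 1 / (1 + exp(−a(θ − b)))
logit(0.67) = ln(0.67/0.33) = 0.7082
b = θ − logit/(a) = 1.1 − 0.7082/0.7000 = 0.0883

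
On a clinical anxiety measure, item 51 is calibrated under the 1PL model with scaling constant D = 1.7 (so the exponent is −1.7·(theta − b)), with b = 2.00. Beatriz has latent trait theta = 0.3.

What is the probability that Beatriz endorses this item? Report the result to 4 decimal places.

P(theta) = 1 / (1 + exp(−D·(theta − b)))
Exponent: 1.7 × (0.3 − 2.00) = -2.8900
1/(1 + e^{2.8900}) = 0.0527
P = 0.0527

0.0527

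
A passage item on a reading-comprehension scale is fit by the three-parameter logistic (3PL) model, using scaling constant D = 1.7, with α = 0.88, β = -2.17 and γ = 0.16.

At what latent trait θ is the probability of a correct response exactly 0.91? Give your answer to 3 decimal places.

-0.753

P(θ) = γ + (1 − γ) · 1 / (1 + exp(−D·α(θ − β)))
Remove guessing floor: (0.91 − 0.16)/(1 − 0.16) = 0.8929
logit = ln(0.8929/0.1071) = 2.1203
θ = β + logit/(1.7·α) = -2.17 + 2.1203/1.4960 = -0.7527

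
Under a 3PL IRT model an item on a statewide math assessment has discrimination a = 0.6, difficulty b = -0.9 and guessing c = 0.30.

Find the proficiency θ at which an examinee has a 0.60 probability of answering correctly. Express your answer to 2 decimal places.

P(θ) = c + (1 − c) · 1 / (1 + exp(−a(θ − b)))
Remove guessing floor: (0.60 − 0.30)/(1 − 0.30) = 0.4286
logit = ln(0.4286/0.5714) = -0.2877
θ = b + logit/(a) = -0.9 + (-0.2877)/0.6000 = -1.3795

-1.38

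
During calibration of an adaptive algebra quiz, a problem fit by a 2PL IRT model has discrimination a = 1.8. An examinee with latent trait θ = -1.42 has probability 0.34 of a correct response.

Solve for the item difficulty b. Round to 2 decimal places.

-1.05

P(θ) = 1 / (1 + exp(−a(θ − b)))
logit(0.34) = ln(0.34/0.66) = -0.6633
b = θ − logit/(a) = -1.42 − (-0.6633)/1.8000 = -1.0515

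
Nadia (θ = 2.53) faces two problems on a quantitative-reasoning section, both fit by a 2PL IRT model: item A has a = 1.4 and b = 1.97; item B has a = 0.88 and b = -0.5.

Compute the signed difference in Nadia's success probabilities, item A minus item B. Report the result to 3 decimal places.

P(θ) = 1 / (1 + exp(−a(θ − b)))
P_A = 0.6865
P_B = 0.9350
P_A − P_B = -0.2485

-0.248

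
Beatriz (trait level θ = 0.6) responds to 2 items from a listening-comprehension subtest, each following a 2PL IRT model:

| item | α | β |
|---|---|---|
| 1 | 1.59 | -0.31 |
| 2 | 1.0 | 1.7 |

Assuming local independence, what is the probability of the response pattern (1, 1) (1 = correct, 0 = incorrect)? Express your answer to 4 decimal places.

0.2022

P(θ) = 1 / (1 + exp(−α(θ − β)))
P_1 = 1/(1+e^{-1.4469}) = 0.8095
P_2 = 1/(1+e^{1.1000}) = 0.2497
L = P_1 × P_2 = 0.8095 × 0.2497 = 0.20217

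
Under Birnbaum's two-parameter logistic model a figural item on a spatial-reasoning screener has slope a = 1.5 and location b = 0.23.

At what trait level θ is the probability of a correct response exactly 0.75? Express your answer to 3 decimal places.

0.962

P(θ) = 1 / (1 + exp(−a(θ − b)))
logit = ln(0.7500/0.2500) = 1.0986
θ = b + logit/(a) = 0.23 + 1.0986/1.5000 = 0.9624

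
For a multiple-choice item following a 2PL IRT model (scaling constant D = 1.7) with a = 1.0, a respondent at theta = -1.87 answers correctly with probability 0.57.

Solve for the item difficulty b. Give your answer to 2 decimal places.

-2.04

P(theta) = 1 / (1 + exp(−D·a(theta − b)))
logit(0.57) = ln(0.57/0.43) = 0.2819
b = theta − logit/(1.7·a) = -1.87 − 0.2819/1.7000 = -2.0358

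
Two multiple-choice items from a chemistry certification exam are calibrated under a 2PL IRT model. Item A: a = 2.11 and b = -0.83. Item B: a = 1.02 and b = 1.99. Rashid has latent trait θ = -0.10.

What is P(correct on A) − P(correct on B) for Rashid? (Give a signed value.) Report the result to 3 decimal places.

0.717

P(θ) = 1 / (1 + exp(−a(θ − b)))
P_A = 0.8235
P_B = 0.1060
P_A − P_B = 0.7175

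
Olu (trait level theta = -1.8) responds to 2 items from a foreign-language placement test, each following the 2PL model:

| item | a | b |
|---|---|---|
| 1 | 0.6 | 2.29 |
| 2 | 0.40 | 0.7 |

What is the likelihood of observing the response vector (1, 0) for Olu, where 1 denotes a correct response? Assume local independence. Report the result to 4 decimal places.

0.0579

P(theta) = 1 / (1 + exp(−a(theta − b)))
P_1 = 1/(1+e^{2.4540}) = 0.0791
P_2 = 1/(1+e^{1.0000}) = 0.2689
L = P_1 × (1−P_2) = 0.0791 × 0.7311 = 0.05786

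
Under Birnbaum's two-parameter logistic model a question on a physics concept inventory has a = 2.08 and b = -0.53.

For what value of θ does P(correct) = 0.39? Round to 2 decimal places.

-0.75

P(θ) = 1 / (1 + exp(−a(θ − b)))
logit = ln(0.3900/0.6100) = -0.4473
θ = b + logit/(a) = -0.53 + (-0.4473)/2.0800 = -0.7451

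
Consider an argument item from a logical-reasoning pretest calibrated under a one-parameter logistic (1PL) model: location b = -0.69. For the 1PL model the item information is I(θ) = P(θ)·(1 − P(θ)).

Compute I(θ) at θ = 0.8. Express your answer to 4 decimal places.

P = 1/(1+e^{-1.4900}) = 0.8161
P(1−P) = 0.8161 × 0.1839 = 0.1501
I = P(1−P) = 0.15009

0.1501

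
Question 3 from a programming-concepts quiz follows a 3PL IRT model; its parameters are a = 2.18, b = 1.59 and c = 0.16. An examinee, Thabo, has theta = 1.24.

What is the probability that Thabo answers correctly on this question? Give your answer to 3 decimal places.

P(theta) = c + (1 − c) · 1 / (1 + exp(−a(theta − b)))
Exponent: 2.18 × (1.24 − 1.59) = -0.7630
1/(1 + e^{0.7630}) = 0.3180
P = 0.16 + 0.84 × 0.3180 = 0.4271

0.427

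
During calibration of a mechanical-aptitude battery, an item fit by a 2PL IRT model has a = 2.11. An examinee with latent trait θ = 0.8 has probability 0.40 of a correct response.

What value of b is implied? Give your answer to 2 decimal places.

0.99

P(θ) = 1 / (1 + exp(−a(θ − b)))
logit(0.40) = ln(0.40/0.60) = -0.4055
b = θ − logit/(a) = 0.8 − (-0.4055)/2.1100 = 0.9922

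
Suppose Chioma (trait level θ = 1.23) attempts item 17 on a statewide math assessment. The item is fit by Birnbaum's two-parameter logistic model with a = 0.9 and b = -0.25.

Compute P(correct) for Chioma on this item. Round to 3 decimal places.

P(θ) = 1 / (1 + exp(−a(θ − b)))
Exponent: 0.9 × (1.23 − (-0.25)) = 1.3320
1/(1 + e^{-1.3320}) = 0.7912

0.791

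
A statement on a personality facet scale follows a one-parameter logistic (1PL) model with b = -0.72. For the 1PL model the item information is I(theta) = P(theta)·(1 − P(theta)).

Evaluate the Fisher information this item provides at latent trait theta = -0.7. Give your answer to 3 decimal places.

0.250

P = 1/(1+e^{-0.0200}) = 0.5050
P(1−P) = 0.5050 × 0.4950 = 0.2500
I = P(1−P) = 0.24998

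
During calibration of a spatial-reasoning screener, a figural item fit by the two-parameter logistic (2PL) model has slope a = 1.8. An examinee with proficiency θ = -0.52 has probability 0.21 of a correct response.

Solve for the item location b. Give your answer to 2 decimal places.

0.22

P(θ) = 1 / (1 + exp(−a(θ − b)))
logit(0.21) = ln(0.21/0.79) = -1.3249
b = θ − logit/(a) = -0.52 − (-1.3249)/1.8000 = 0.2161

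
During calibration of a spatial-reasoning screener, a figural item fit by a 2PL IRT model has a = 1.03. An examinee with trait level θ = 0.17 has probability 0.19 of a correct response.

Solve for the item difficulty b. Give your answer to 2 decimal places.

P(θ) = 1 / (1 + exp(−a(θ − b)))
logit(0.19) = ln(0.19/0.81) = -1.4500
b = θ − logit/(a) = 0.17 − (-1.4500)/1.0300 = 1.5778

1.58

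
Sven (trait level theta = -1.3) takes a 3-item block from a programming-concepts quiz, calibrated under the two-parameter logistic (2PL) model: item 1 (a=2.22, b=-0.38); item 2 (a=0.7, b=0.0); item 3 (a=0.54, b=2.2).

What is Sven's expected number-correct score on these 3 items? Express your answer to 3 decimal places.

0.533

P(theta) = 1 / (1 + exp(−a(theta − b)))
P_1 = 1/(1+e^{2.0424}) = 0.1148
P_2 = 1/(1+e^{0.9100}) = 0.2870
P_3 = 1/(1+e^{1.8900}) = 0.1312
E[score] = 0.1148 + 0.2870 + 0.1312 = 0.5331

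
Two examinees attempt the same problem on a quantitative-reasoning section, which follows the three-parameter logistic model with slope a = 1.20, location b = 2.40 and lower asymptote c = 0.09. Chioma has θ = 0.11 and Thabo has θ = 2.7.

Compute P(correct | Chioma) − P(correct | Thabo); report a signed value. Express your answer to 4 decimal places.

-0.4812

P(θ) = c + (1 − c) · 1 / (1 + exp(−a(θ − b)))
P(Chioma) = 0.1448  [exponent -2.7480]
P(Thabo) = 0.6260  [exponent 0.3600]
Difference = 0.1448 − 0.6260 = -0.4812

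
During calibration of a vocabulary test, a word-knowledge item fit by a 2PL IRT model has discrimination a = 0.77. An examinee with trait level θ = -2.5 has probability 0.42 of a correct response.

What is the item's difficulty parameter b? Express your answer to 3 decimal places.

-2.081

P(θ) = 1 / (1 + exp(−a(θ − b)))
logit(0.42) = ln(0.42/0.58) = -0.3228
b = θ − logit/(a) = -2.5 − (-0.3228)/0.7700 = -2.0808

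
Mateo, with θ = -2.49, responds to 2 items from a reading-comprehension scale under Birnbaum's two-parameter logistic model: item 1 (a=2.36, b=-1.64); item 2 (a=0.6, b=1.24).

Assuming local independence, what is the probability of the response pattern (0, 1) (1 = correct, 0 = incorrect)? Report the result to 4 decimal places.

P(θ) = 1 / (1 + exp(−a(θ − b)))
P_1 = 1/(1+e^{2.0060}) = 0.1186
P_2 = 1/(1+e^{2.2380}) = 0.0964
L = (1−P_1) × P_2 = 0.8814 × 0.0964 = 0.08496

0.0850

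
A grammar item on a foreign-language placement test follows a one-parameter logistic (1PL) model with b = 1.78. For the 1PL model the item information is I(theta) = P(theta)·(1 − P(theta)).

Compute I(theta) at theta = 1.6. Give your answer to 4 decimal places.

0.2480

P = 1/(1+e^{0.1800}) = 0.4551
P(1−P) = 0.4551 × 0.5449 = 0.2480
I = P(1−P) = 0.24799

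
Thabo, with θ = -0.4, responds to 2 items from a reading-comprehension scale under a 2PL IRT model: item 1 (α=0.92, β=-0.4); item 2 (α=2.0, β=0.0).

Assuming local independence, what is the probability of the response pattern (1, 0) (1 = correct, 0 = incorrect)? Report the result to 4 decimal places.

0.3450

P(θ) = 1 / (1 + exp(−α(θ − β)))
P_1 = 1/(1+e^{0.0000}) = 0.5000
P_2 = 1/(1+e^{0.8000}) = 0.3100
L = P_1 × (1−P_2) = 0.5000 × 0.6900 = 0.34499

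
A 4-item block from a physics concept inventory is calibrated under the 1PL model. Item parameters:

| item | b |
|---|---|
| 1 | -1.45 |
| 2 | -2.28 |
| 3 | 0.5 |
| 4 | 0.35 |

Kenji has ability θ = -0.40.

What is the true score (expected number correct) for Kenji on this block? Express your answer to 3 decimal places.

2.218

P(θ) = 1 / (1 + exp(−(θ − b)))
P_1 = 1/(1+e^{-1.0500}) = 0.7408
P_2 = 1/(1+e^{-1.8800}) = 0.8676
P_3 = 1/(1+e^{0.9000}) = 0.2891
P_4 = 1/(1+e^{0.7500}) = 0.3208
E[score] = 0.7408 + 0.8676 + 0.2891 + 0.3208 = 2.2183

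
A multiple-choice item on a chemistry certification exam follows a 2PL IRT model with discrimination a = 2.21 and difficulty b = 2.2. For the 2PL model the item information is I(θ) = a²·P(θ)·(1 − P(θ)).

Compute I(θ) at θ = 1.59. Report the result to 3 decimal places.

0.799

P = 1/(1+e^{1.3481}) = 0.2062
P(1−P) = 0.2062 × 0.7938 = 0.1637
I = a² × P(1−P) = 2.21² × 0.1637 = 0.79938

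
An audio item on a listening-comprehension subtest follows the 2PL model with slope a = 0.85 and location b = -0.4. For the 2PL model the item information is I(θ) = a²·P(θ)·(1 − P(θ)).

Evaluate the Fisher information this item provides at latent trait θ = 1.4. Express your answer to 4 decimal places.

0.1057

P = 1/(1+e^{-1.5300}) = 0.8220
P(1−P) = 0.8220 × 0.1780 = 0.1463
I = a² × P(1−P) = 0.85² × 0.1463 = 0.10571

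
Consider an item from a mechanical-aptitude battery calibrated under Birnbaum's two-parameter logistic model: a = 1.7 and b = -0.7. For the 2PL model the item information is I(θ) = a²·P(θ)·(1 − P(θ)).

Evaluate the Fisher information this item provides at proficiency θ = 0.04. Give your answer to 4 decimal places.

0.4981

P = 1/(1+e^{-1.2580}) = 0.7787
P(1−P) = 0.7787 × 0.2213 = 0.1723
I = a² × P(1−P) = 1.7² × 0.1723 = 0.49805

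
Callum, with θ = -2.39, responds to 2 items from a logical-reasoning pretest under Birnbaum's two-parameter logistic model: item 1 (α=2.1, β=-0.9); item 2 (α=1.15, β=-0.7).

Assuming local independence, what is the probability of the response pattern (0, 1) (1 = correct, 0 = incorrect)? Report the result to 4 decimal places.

0.1200

P(θ) = 1 / (1 + exp(−α(θ − β)))
P_1 = 1/(1+e^{3.1290}) = 0.0419
P_2 = 1/(1+e^{1.9435}) = 0.1253
L = (1−P_1) × P_2 = 0.9581 × 0.1253 = 0.12001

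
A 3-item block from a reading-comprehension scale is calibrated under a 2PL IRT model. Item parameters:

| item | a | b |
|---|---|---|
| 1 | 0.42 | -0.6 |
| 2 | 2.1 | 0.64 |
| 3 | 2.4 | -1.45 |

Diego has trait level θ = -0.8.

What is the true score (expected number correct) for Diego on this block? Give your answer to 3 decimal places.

1.352

P(θ) = 1 / (1 + exp(−a(θ − b)))
P_1 = 1/(1+e^{0.0840}) = 0.4790
P_2 = 1/(1+e^{3.0240}) = 0.0464
P_3 = 1/(1+e^{-1.5600}) = 0.8264
E[score] = 0.4790 + 0.0464 + 0.8264 = 1.3517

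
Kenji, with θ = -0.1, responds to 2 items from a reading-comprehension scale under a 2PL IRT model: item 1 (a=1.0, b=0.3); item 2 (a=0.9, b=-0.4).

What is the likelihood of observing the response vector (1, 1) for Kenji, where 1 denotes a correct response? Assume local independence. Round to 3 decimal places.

P(θ) = 1 / (1 + exp(−a(θ − b)))
P_1 = 1/(1+e^{0.4000}) = 0.4013
P_2 = 1/(1+e^{-0.2700}) = 0.5671
L = P_1 × P_2 = 0.4013 × 0.5671 = 0.22758

0.228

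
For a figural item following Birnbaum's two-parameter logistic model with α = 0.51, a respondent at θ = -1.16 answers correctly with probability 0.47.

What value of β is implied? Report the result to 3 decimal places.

P(θ) = 1 / (1 + exp(−α(θ − β)))
logit(0.47) = ln(0.47/0.53) = -0.1201
β = θ − logit/(α) = -1.16 − (-0.1201)/0.5100 = -0.9244

-0.924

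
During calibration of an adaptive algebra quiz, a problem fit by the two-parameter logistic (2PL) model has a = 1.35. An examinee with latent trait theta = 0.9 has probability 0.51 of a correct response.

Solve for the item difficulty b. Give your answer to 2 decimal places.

0.87

P(theta) = 1 / (1 + exp(−a(theta − b)))
logit(0.51) = ln(0.51/0.49) = 0.0400
b = theta − logit/(a) = 0.9 − 0.0400/1.3500 = 0.8704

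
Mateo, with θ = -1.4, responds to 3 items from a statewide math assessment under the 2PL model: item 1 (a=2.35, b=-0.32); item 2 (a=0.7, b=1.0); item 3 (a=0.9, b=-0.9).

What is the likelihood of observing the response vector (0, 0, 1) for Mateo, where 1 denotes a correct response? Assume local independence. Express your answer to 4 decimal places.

0.3042

P(θ) = 1 / (1 + exp(−a(θ − b)))
P_1 = 1/(1+e^{2.5380}) = 0.0732
P_2 = 1/(1+e^{1.6800}) = 0.1571
P_3 = 1/(1+e^{0.4500}) = 0.3894
L = (1−P_1) × (1−P_2) × P_3 = 0.9268 × 0.8429 × 0.3894 = 0.30416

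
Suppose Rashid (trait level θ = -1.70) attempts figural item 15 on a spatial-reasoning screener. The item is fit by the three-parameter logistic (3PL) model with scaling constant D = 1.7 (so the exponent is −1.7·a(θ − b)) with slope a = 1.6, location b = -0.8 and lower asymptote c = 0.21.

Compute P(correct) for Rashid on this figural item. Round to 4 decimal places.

P(θ) = c + (1 − c) · 1 / (1 + exp(−D·a(θ − b)))
Exponent: 1.7 × 1.6 × (-1.70 − (-0.8)) = -2.4480
1/(1 + e^{2.4480}) = 0.0796
P = 0.21 + 0.79 × 0.0796 = 0.2729

0.2729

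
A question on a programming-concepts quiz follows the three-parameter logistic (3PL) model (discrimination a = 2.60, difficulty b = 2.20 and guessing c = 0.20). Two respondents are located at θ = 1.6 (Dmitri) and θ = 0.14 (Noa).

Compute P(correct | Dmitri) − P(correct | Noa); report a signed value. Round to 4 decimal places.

P(θ) = c + (1 − c) · 1 / (1 + exp(−a(θ − b)))
P(Dmitri) = 0.3389  [exponent -1.5600]
P(Noa) = 0.2038  [exponent -5.3560]
Difference = 0.3389 − 0.2038 = 0.1352

0.1352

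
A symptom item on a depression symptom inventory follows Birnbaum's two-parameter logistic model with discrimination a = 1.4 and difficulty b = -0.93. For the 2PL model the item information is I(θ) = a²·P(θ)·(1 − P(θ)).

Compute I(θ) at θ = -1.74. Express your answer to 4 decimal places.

P = 1/(1+e^{1.1340}) = 0.2434
P(1−P) = 0.2434 × 0.7566 = 0.1842
I = a² × P(1−P) = 1.4² × 0.1842 = 0.36097

0.3610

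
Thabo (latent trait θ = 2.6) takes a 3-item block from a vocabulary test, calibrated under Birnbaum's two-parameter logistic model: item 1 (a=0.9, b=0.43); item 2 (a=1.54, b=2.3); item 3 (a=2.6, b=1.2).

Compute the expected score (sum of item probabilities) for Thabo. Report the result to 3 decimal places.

2.464

P(θ) = 1 / (1 + exp(−a(θ − b)))
P_1 = 1/(1+e^{-1.9530}) = 0.8758
P_2 = 1/(1+e^{-0.4620}) = 0.6135
P_3 = 1/(1+e^{-3.6400}) = 0.9744
E[score] = 0.8758 + 0.6135 + 0.9744 = 2.4637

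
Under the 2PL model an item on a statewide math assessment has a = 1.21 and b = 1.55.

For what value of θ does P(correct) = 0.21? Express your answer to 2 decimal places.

0.46

P(θ) = 1 / (1 + exp(−a(θ − b)))
logit = ln(0.2100/0.7900) = -1.3249
θ = b + logit/(a) = 1.55 + (-1.3249)/1.2100 = 0.4550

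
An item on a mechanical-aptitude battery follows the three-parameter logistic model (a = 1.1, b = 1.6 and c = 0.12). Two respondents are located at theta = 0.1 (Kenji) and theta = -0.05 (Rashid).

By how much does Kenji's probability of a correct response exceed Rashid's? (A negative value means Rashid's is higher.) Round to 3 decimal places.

P(theta) = c + (1 − c) · 1 / (1 + exp(−a(theta − b)))
P(Kenji) = 0.2618  [exponent -1.6500]
P(Rashid) = 0.2432  [exponent -1.8150]
Difference = 0.2618 − 0.2432 = 0.0185

0.019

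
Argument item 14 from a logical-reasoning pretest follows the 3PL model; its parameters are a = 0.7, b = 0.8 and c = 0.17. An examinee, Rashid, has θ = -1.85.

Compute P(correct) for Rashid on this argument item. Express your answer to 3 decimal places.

0.282

P(θ) = c + (1 − c) · 1 / (1 + exp(−a(θ − b)))
Exponent: 0.7 × (-1.85 − 0.8) = -1.8550
1/(1 + e^{1.8550}) = 0.1353
P = 0.17 + 0.83 × 0.1353 = 0.2823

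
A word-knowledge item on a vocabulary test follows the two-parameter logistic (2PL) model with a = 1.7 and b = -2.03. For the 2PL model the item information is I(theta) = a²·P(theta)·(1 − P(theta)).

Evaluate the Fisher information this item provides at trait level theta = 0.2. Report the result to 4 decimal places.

0.0624

P = 1/(1+e^{-3.7910}) = 0.9779
P(1−P) = 0.9779 × 0.0221 = 0.0216
I = a² × P(1−P) = 1.7² × 0.0216 = 0.06239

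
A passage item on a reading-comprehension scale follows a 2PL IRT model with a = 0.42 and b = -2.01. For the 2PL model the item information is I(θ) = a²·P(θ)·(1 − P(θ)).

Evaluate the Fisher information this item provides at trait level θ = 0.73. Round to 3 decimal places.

P = 1/(1+e^{-1.1508}) = 0.7597
P(1−P) = 0.7597 × 0.2403 = 0.1826
I = a² × P(1−P) = 0.42² × 0.1826 = 0.03221

0.032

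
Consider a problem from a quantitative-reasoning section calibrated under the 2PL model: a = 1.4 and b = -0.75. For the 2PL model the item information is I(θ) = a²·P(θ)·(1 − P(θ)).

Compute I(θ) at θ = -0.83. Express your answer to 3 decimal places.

0.488

P = 1/(1+e^{0.1120}) = 0.4720
P(1−P) = 0.4720 × 0.5280 = 0.2492
I = a² × P(1−P) = 1.4² × 0.2492 = 0.48847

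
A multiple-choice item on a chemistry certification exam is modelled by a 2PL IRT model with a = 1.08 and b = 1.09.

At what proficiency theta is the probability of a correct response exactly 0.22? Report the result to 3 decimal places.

P(theta) = 1 / (1 + exp(−a(theta − b)))
logit = ln(0.2200/0.7800) = -1.2657
theta = b + logit/(a) = 1.09 + (-1.2657)/1.0800 = -0.0819

-0.082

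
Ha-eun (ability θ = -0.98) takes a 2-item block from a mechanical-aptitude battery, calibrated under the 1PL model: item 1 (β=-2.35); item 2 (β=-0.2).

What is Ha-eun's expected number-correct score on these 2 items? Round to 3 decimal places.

P(θ) = 1 / (1 + exp(−(θ − β)))
P_1 = 1/(1+e^{-1.3700}) = 0.7974
P_2 = 1/(1+e^{0.7800}) = 0.3143
E[score] = 0.7974 + 0.3143 = 1.1117

1.112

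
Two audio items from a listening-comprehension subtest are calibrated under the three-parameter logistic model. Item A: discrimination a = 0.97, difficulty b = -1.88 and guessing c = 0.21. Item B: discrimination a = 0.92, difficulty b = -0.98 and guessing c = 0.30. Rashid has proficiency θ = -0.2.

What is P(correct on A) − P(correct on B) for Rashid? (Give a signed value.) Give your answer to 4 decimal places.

P(θ) = c + (1 − c) · 1 / (1 + exp(−a(θ − b)))
P_A = 0.8705
P_B = 0.7705
P_A − P_B = 0.1001

0.1001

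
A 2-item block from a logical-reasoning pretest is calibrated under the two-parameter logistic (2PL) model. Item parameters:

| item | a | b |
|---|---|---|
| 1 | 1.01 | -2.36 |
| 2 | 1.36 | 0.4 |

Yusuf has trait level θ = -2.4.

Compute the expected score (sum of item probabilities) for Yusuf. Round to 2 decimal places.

0.51

P(θ) = 1 / (1 + exp(−a(θ − b)))
P_1 = 1/(1+e^{0.0404}) = 0.4899
P_2 = 1/(1+e^{3.8080}) = 0.0217
E[score] = 0.4899 + 0.0217 = 0.5116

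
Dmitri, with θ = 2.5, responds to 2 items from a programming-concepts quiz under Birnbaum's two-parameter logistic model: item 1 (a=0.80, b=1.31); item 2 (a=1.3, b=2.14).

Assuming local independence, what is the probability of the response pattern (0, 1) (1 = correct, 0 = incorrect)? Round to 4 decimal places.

0.1712

P(θ) = 1 / (1 + exp(−a(θ − b)))
P_1 = 1/(1+e^{-0.9520}) = 0.7215
P_2 = 1/(1+e^{-0.4680}) = 0.6149
L = (1−P_1) × P_2 = 0.2785 × 0.6149 = 0.17124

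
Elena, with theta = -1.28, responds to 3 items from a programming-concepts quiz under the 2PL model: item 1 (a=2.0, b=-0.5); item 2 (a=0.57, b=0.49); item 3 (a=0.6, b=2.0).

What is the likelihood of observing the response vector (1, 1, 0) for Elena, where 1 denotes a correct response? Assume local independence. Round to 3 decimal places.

0.041

P(theta) = 1 / (1 + exp(−a(theta − b)))
P_1 = 1/(1+e^{1.5600}) = 0.1736
P_2 = 1/(1+e^{1.0089}) = 0.2672
P_3 = 1/(1+e^{1.9680}) = 0.1226
L = P_1 × P_2 × (1−P_3) = 0.1736 × 0.2672 × 0.8774 = 0.04071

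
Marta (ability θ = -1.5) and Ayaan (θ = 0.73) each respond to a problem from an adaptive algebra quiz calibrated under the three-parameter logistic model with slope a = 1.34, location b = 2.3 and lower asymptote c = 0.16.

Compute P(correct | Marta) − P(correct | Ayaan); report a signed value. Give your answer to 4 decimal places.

-0.0862

P(θ) = c + (1 − c) · 1 / (1 + exp(−a(θ − b)))
P(Marta) = 0.1651  [exponent -5.0920]
P(Ayaan) = 0.2513  [exponent -2.1038]
Difference = 0.1651 − 0.2513 = -0.0862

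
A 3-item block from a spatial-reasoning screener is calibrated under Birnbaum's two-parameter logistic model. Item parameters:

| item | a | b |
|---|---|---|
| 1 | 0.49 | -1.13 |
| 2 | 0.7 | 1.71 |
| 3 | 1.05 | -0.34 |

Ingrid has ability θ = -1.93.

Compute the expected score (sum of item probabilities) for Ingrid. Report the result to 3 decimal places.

0.634

P(θ) = 1 / (1 + exp(−a(θ − b)))
P_1 = 1/(1+e^{0.3920}) = 0.4032
P_2 = 1/(1+e^{2.5480}) = 0.0726
P_3 = 1/(1+e^{1.6695}) = 0.1585
E[score] = 0.4032 + 0.0726 + 0.1585 = 0.6343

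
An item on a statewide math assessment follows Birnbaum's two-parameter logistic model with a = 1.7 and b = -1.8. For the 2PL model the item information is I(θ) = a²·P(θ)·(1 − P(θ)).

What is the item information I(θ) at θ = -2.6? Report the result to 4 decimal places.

0.4697

P = 1/(1+e^{1.3600}) = 0.2042
P(1−P) = 0.2042 × 0.7958 = 0.1625
I = a² × P(1−P) = 1.7² × 0.1625 = 0.46970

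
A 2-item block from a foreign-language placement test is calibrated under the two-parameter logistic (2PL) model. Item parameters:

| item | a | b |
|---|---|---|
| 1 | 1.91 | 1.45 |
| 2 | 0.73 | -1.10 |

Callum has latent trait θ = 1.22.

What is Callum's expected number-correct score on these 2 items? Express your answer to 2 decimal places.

P(θ) = 1 / (1 + exp(−a(θ − b)))
P_1 = 1/(1+e^{0.4393}) = 0.3919
P_2 = 1/(1+e^{-1.6936}) = 0.8447
E[score] = 0.3919 + 0.8447 = 1.2366

1.24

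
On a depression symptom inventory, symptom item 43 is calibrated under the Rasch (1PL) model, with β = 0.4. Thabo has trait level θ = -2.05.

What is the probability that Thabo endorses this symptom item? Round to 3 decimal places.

P(θ) = 1 / (1 + exp(−(θ − β)))
Exponent: (-2.05 − 0.4) = -2.4500
1/(1 + e^{2.4500}) = 0.0794
P = 0.0794

0.079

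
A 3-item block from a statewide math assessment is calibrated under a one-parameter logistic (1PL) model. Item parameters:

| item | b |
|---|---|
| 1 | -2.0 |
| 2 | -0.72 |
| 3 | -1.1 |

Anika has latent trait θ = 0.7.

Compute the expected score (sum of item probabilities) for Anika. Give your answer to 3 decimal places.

2.601

P(θ) = 1 / (1 + exp(−(θ − b)))
P_1 = 1/(1+e^{-2.7000}) = 0.9370
P_2 = 1/(1+e^{-1.4200}) = 0.8053
P_3 = 1/(1+e^{-1.8000}) = 0.8581
E[score] = 0.9370 + 0.8053 + 0.8581 = 2.6005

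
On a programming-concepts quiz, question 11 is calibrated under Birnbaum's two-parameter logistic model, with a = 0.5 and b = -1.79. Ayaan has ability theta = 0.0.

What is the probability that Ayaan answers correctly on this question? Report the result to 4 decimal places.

0.7099

P(theta) = 1 / (1 + exp(−a(theta − b)))
Exponent: 0.5 × (0.0 − (-1.79)) = 0.8950
1/(1 + e^{-0.8950}) = 0.7099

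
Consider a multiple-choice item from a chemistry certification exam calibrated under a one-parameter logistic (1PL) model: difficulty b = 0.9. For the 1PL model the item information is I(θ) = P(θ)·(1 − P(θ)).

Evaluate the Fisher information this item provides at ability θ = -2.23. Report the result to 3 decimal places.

P = 1/(1+e^{3.1300}) = 0.0419
P(1−P) = 0.0419 × 0.9581 = 0.0401
I = P(1−P) = 0.04013

0.040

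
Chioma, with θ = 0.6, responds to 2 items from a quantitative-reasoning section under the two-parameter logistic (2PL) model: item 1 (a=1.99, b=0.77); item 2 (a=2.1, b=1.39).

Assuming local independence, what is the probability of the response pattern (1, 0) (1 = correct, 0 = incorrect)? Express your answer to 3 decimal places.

P(θ) = 1 / (1 + exp(−a(θ − b)))
P_1 = 1/(1+e^{0.3383}) = 0.4162
P_2 = 1/(1+e^{1.6590}) = 0.1599
L = P_1 × (1−P_2) = 0.4162 × 0.8401 = 0.34967

0.350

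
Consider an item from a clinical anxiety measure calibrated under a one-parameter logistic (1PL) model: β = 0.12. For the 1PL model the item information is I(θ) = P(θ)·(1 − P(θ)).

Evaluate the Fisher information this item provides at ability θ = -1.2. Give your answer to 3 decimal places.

0.166

P = 1/(1+e^{1.3200}) = 0.2108
P(1−P) = 0.2108 × 0.7892 = 0.1664
I = P(1−P) = 0.16637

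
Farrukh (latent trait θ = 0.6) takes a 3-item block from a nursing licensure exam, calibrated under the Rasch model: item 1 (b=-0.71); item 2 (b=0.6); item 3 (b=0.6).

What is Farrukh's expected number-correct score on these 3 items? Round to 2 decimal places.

P(θ) = 1 / (1 + exp(−(θ − b)))
P_1 = 1/(1+e^{-1.3100}) = 0.7875
P_2 = 1/(1+e^{0.0000}) = 0.5000
P_3 = 1/(1+e^{0.0000}) = 0.5000
E[score] = 0.7875 + 0.5000 + 0.5000 = 1.7875

1.79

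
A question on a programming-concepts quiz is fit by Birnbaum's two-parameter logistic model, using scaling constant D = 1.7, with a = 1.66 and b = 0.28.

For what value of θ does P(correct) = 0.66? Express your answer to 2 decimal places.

P(θ) = 1 / (1 + exp(−D·a(θ − b)))
logit = ln(0.6600/0.3400) = 0.6633
θ = b + logit/(1.7·a) = 0.28 + 0.6633/2.8220 = 0.5150

0.52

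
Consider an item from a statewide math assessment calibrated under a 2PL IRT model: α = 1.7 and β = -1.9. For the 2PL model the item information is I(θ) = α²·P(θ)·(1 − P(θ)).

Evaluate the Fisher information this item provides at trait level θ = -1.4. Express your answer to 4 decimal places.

0.6062

P = 1/(1+e^{-0.8500}) = 0.7006
P(1−P) = 0.7006 × 0.2994 = 0.2098
I = α² × P(1−P) = 1.7² × 0.2098 = 0.60624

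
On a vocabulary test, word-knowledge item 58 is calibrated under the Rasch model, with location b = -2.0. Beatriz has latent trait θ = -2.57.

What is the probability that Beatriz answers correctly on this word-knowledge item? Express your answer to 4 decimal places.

0.3612

P(θ) = 1 / (1 + exp(−(θ − b)))
Exponent: (-2.57 − (-2.0)) = -0.5700
1/(1 + e^{0.5700}) = 0.3612
P = 0.3612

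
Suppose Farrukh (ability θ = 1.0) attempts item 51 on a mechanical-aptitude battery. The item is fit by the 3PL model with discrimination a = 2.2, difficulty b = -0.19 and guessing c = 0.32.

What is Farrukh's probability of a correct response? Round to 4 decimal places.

P(θ) = c + (1 − c) · 1 / (1 + exp(−a(θ − b)))
Exponent: 2.2 × (1.0 − (-0.19)) = 2.6180
1/(1 + e^{-2.6180}) = 0.9320
P = 0.32 + 0.68 × 0.9320 = 0.9538

0.9538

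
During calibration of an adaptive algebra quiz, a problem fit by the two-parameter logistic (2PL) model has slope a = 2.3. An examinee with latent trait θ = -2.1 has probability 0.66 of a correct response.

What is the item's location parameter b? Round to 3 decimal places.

-2.388

P(θ) = 1 / (1 + exp(−a(θ − b)))
logit(0.66) = ln(0.66/0.34) = 0.6633
b = θ − logit/(a) = -2.1 − 0.6633/2.3000 = -2.3884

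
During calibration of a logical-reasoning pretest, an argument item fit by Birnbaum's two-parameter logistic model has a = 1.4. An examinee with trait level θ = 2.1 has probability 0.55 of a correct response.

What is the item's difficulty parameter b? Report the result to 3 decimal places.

1.957

P(θ) = 1 / (1 + exp(−a(θ − b)))
logit(0.55) = ln(0.55/0.45) = 0.2007
b = θ − logit/(a) = 2.1 − 0.2007/1.4000 = 1.9567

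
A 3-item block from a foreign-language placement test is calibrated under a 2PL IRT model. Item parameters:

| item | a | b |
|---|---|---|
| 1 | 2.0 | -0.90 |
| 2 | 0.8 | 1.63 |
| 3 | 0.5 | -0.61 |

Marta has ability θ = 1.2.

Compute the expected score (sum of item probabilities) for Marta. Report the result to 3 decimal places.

P(θ) = 1 / (1 + exp(−a(θ − b)))
P_1 = 1/(1+e^{-4.2000}) = 0.9852
P_2 = 1/(1+e^{0.3440}) = 0.4148
P_3 = 1/(1+e^{-0.9050}) = 0.7120
E[score] = 0.9852 + 0.4148 + 0.7120 = 2.1120

2.112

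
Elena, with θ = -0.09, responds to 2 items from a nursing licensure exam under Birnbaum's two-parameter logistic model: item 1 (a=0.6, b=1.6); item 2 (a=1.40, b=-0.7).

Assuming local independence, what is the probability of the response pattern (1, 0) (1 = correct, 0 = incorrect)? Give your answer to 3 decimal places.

0.079

P(θ) = 1 / (1 + exp(−a(θ − b)))
P_1 = 1/(1+e^{1.0140}) = 0.2662
P_2 = 1/(1+e^{-0.8540}) = 0.7014
L = P_1 × (1−P_2) = 0.2662 × 0.2986 = 0.07949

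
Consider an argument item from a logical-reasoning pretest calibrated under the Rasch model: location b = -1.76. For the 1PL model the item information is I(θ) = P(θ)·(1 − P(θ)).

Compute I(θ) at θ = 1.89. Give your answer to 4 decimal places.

P = 1/(1+e^{-3.6500}) = 0.9747
P(1−P) = 0.9747 × 0.0253 = 0.0247
I = P(1−P) = 0.02469

0.0247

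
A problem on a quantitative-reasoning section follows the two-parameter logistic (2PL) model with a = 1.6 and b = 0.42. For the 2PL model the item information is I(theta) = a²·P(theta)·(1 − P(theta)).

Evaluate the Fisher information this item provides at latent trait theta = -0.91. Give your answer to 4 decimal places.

0.2434

P = 1/(1+e^{2.1280}) = 0.1064
P(1−P) = 0.1064 × 0.8936 = 0.0951
I = a² × P(1−P) = 1.6² × 0.0951 = 0.24341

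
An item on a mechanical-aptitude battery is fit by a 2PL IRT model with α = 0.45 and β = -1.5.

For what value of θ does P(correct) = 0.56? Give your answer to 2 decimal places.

-0.96

P(θ) = 1 / (1 + exp(−α(θ − β)))
logit = ln(0.5600/0.4400) = 0.2412
θ = β + logit/(α) = -1.5 + 0.2412/0.4500 = -0.9641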